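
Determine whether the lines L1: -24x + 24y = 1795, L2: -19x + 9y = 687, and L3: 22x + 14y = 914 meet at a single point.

Lines aᵢx + bᵢy = cᵢ with pairwise distinct directions are concurrent exactly when det[aᵢ bᵢ cᵢ] = 0.
Here the determinant is -19952.
Nonzero, so no common point exists.

No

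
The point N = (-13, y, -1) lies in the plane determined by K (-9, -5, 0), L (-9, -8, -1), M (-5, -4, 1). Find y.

Coplanarity requires KL · (KM × KN) = 0.
KL = (0, -3, -1), KM = (4, 1, 1); the triple product is linear in y with coefficient -4 and constant term -24.
Setting it to zero: y = -6.

-6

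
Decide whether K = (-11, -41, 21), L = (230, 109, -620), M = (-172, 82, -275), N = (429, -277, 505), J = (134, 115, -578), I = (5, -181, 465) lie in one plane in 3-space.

The plane through K, L, M has normal n = KL × KM = (34443, 174537, 53793) and equation n·P = -6405237.
Checking the remaining points: n·N = -6405237, n·J = -6405237, n·I = -6405237.
All equal -6405237, so all 6 points lie in one plane.

Yes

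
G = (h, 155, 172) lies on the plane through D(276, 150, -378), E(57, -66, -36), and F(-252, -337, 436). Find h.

Coplanarity requires DE · (DF × DG) = 0.
DE = (-219, -216, 342), DF = (-528, -487, 814); the triple product is linear in h with coefficient -9270 and constant term -1520280.
Setting it to zero: h = -164.

-164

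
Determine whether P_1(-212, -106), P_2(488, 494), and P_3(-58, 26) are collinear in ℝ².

Yes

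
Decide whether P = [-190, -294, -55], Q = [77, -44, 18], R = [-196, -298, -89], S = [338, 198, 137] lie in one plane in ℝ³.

Yes

With P as base: PQ = (267, 250, 73), PR = (-6, -4, -34), PS = (528, 492, 192).
PR × PS = (15960, -16800, -840).
PQ · (PR × PS) = 0.
The scalar triple product vanishes, so the four points are coplanar.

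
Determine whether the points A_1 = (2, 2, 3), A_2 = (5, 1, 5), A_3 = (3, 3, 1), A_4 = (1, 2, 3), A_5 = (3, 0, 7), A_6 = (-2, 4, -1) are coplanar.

The plane through A_1, A_2, A_3 has normal n = A_1A_2 × A_1A_3 = (0, 8, 4) and equation n·P = 28.
Checking the remaining points: n·A_4 = 28, n·A_5 = 28, n·A_6 = 28.
All equal 28, so all 6 points lie in one plane.

Yes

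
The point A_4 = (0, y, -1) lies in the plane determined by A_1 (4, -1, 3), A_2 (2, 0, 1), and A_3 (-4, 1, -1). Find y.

The plane through A_1, A_2, A_3 has equation 8y + 4z = 4.
Substituting A_4: (8)y + (-4) = 4, so y = 1.

1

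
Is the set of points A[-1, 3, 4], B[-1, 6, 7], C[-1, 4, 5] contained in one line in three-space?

Yes

AB = (0, 3, 3), AC = (0, 1, 1).
Each component of AC is 1/3 times the corresponding component of AB, so AC = 1/3·AB and the points are collinear.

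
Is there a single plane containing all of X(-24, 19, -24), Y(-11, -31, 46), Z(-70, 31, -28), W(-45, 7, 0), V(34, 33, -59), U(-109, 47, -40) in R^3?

The plane through X, Y, Z has normal n = XY × XZ = (-640, -3168, -2144) and equation n·P = 6624.
Checking the remaining points: n·W = 6624, n·V = 192, n·U = 6624.
Since n·V = 192 ≠ 6624, V is off the plane and the points are not all coplanar.

No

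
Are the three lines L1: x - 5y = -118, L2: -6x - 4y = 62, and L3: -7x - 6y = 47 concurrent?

Yes

The three lines meet at one point iff the augmented coefficient matrix [aᵢ bᵢ cᵢ] has rank < 3, i.e. its determinant vanishes.
Here the determinant is 0.
It vanishes, so the lines are concurrent at (-23, 19).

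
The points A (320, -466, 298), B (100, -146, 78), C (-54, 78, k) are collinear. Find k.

-76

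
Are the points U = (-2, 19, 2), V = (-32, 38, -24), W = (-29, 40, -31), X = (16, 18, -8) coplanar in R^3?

Yes

With U as base: UV = (-30, 19, -26), UW = (-27, 21, -33), UX = (18, -1, -10).
UW × UX = (-243, -864, -351).
UV · (UW × UX) = 0.
The scalar triple product vanishes, so the four points are coplanar.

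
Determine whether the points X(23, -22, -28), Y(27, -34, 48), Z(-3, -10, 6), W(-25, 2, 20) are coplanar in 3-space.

A normal to the plane through X, Y, Z is n = XY × XZ = (-1320, -2112, -264).
The plane has equation n·P = 23496. For W: n·W = 23496.
Equal, so W lies in the plane and all four are coplanar.

Yes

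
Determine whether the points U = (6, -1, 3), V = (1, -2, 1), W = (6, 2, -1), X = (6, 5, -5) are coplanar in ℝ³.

Yes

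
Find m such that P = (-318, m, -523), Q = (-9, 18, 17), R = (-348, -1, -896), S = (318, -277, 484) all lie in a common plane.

The points are coplanar iff PQ · (PR × PS) = 0.
Expanding, this is linear in m: (140238)m + (-31132836) = 0.
So m = 222.

222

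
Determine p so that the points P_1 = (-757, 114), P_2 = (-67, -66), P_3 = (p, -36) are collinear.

The three points are collinear iff det[P_1P_2; P_1P_3] = 0.
This determinant is linear in p: (180)p + (32760) = 0, so p = -182.

-182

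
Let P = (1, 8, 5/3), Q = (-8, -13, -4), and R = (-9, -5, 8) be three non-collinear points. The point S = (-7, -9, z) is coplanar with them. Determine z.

A normal to the plane is n = PQ × PR = (-620/3, 341/3, -93).
S lies in the plane iff n · PS = 0.
This gives (-93)z + (-124) = 0, so z = -4/3.

-4/3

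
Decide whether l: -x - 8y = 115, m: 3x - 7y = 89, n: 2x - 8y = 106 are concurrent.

Lines aᵢx + bᵢy = cᵢ with pairwise distinct directions are concurrent exactly when det[aᵢ bᵢ cᵢ] = 0.
Here the determinant is 0.
It vanishes, so the lines are concurrent at (-3, -14).

Yes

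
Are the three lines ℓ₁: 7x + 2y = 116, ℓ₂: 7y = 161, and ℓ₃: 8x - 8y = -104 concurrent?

The three lines meet at one point iff the augmented coefficient matrix [aᵢ bᵢ cᵢ] has rank < 3, i.e. its determinant vanishes.
Here the determinant is 0.
It vanishes, so the lines are concurrent at (10, 23).

Yes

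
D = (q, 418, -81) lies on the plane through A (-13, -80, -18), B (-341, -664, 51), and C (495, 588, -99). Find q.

533

A normal to the plane is n = AB × AC = (1212, 8484, 77568).
D lies in the plane iff n · AD = 0.
This gives (1212)q + (-645996) = 0, so q = 533.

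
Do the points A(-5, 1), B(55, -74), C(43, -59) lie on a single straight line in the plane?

Yes

AB = (60, -75), AC = (48, -60).
Checking proportionality: AC = 4/5·AB, so the vectors are parallel and the points are collinear.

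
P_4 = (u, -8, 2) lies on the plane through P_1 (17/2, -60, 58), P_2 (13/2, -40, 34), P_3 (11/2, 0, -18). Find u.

-3/2

A normal to the plane is n = P_1P_2 × P_1P_3 = (-80, -80, -60).
P_4 lies in the plane iff n · P_1P_4 = 0.
This gives (-80)u + (-120) = 0, so u = -3/2.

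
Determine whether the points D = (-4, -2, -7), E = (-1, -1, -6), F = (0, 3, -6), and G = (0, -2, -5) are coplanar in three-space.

No

With D as base: DE = (3, 1, 1), DF = (4, 5, 1), DG = (4, 0, 2).
DF × DG = (10, -4, -20).
DE · (DF × DG) = 6.
Since 6 ≠ 0, the four points are not coplanar.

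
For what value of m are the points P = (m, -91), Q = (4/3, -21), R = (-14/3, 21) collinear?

34/3

Collinearity: (P − Q) must be parallel to (R − Q) = (-6, 42).
Cross-multiplying the components: (m − 4/3)·(42) = (-70)·(-6).
Solving gives m = 34/3.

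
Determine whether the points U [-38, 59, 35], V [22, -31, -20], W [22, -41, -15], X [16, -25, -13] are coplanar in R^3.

Yes

With U as base: UV = (60, -90, -55), UW = (60, -100, -50), UX = (54, -84, -48).
UW × UX = (600, 180, 360).
UV · (UW × UX) = 0.
The scalar triple product vanishes, so the four points are coplanar.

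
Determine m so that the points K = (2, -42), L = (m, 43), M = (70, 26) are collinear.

87

The three points are collinear iff det[KL; KM] = 0.
This determinant is linear in m: (68)m + (-5916) = 0, so m = 87.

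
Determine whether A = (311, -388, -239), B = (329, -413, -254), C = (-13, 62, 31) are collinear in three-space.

Yes

AB = (18, -25, -15), AC = (-324, 450, 270).
AB × AC = (0, 0, 0).
The cross product vanishes, so the three points are collinear.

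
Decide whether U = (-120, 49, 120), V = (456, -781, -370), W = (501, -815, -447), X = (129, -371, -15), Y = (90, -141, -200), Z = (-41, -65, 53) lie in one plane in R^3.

Yes

The plane through U, V, W has normal n = UV × UW = (47250, 22302, 17766) and equation n·P = -2445282.
Checking the remaining points: n·X = -2445282, n·Y = -2445282, n·Z = -2445282.
All equal -2445282, so all 6 points lie in one plane.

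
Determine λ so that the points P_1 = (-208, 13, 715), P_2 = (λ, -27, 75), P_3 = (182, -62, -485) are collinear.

0

Direction P_1P_3 = (390, -75, -1200). From the y-coordinate of P_2, the parameter along the line is τ = (-27 − 13)/(-75) = 8/15.
Then λ = (-208) + 8/15·(390) = 0.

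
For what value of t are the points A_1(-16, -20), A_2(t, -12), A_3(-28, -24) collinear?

Collinearity: (A_2 − A_1) must be parallel to (A_3 − A_1) = (-12, -4).
Cross-multiplying the components: (t − (-16))·(-4) = (8)·(-12).
Solving gives t = 8.

8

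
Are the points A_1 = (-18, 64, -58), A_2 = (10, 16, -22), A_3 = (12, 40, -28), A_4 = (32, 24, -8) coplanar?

Yes

A normal to the plane through A_1, A_2, A_3 is n = A_1A_2 × A_1A_3 = (-576, 240, 768).
The plane has equation n·P = -18816. For A_4: n·A_4 = -18816.
Equal, so A_4 lies in the plane and all four are coplanar.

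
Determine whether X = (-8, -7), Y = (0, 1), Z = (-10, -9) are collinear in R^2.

XY = (8, 8), XZ = (-2, -2).
det[XY; XZ] = (8)(-2) − (8)(-2) = 0.
The determinant is zero, so the points are collinear.

Yes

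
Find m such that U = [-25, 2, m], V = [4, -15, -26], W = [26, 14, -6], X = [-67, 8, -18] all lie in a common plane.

-18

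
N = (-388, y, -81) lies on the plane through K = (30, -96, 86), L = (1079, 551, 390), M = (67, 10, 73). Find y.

The plane through K, L, M has equation −40635x + 24885y + 87255z = 3895920.
Substituting N: (24885)y + (8698725) = 3895920, so y = -193.

-193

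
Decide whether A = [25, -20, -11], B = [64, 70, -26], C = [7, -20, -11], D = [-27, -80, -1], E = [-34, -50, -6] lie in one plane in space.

The plane through A, B, C has normal n = AB × AC = (0, 270, 1620) and equation n·P = -23220.
Checking the remaining points: n·D = -23220, n·E = -23220.
All equal -23220, so all 5 points lie in one plane.

Yes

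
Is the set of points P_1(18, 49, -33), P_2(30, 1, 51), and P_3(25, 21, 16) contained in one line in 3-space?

P_1P_2 = (12, -48, 84), P_1P_3 = (7, -28, 49).
P_1P_2 × P_1P_3 = (0, 0, 0).
The cross product vanishes, so the three points are collinear.

Yes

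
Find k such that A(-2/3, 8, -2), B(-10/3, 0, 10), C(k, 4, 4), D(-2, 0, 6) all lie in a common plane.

Coplanarity ⇔ det[AB; AC; AD] = 0.
Expanding, this is linear in k: (-32)k + (-64) = 0.
So k = -2.

-2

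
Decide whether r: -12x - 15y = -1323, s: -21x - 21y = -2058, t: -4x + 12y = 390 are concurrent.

Lines aᵢx + bᵢy = cᵢ with pairwise distinct directions are concurrent exactly when det[aᵢ bᵢ cᵢ] = 0.
Here the determinant is 126.
Nonzero, so no common point exists.

No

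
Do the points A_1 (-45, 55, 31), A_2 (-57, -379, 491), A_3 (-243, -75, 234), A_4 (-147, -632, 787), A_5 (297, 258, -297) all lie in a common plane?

The plane through A_1, A_2, A_3 has normal n = A_1A_2 × A_1A_3 = (-28302, -88644, -84372) and equation n·P = -6217362.
Checking the remaining points: n·A_4 = -6217362, n·A_5 = -6217362.
All equal -6217362, so all 5 points lie in one plane.

Yes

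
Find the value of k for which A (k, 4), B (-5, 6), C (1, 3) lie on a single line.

-1

The three points are collinear iff det[AB; AC] = 0.
This determinant is linear in k: (3)k + (3) = 0, so k = -1.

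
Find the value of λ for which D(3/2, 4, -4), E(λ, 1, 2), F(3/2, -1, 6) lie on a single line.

Direction DF = (0, -5, 10). From the y-coordinate of E, the parameter along the line is τ = (1 − 4)/(-5) = 3/5.
Then λ = 3/2 + 3/5·(0) = 3/2.

3/2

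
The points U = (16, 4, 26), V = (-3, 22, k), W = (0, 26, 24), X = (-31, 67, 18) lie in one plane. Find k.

Normal to plane UWX: n = (-50, -34, 26); plane equation n·P = -260.
Requiring n·V = -260: (26)k + (-598) = -260.
So k = 13.

13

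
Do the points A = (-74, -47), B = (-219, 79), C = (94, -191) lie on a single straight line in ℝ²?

AB = (-145, 126), AC = (168, -144).
If collinear, AC would be a scalar multiple of AB. But (-145)·(-144) ≠ (126)·(168) (difference -288), so they are not parallel; the points are not collinear.

No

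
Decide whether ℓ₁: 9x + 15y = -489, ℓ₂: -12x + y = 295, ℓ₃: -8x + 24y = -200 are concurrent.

Intersecting ℓ₁ and ℓ₂: solving the 2×2 system gives (x, y) = (-26, -17).
Substitute into ℓ₃: (-8)(-26) + (24)(-17) = -200.
This equals -200, so (-26, -17) lies on all three lines and they are concurrent.

Yes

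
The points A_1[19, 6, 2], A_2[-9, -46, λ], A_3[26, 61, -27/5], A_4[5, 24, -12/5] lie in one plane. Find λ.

Normal to plane A_1A_3A_4: n = (-544/5, 672/5, 896); plane equation n·P = 2656/5.
Requiring n·A_2 = 2656/5: (896)λ + (-26016/5) = 2656/5.
So λ = 32/5.

32/5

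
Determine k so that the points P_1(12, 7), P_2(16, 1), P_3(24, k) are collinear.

The three points are collinear iff det[P_1P_2; P_1P_3] = 0.
This determinant is linear in k: (4)k + (44) = 0, so k = -11.

-11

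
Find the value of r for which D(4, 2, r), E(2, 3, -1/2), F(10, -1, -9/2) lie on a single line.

-3/2

Direction EF = (8, -4, -4). From the x-coordinate of D, the parameter along the line is τ = (4 − 2)/8 = 1/4.
Then r = (-1/2) + 1/4·(-4) = -3/2.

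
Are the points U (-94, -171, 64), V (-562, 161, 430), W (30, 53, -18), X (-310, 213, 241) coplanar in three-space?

No

A normal to the plane through U, V, W is n = UV × UW = (-109208, 7008, -146000).
The plane has equation n·P = -276816. For X: n·X = 161184.
161184 ≠ -276816, so X is off the plane.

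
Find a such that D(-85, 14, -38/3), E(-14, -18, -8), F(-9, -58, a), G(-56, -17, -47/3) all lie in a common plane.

Normal to plane DEG: n = (722/3, 1045/3, -1273); plane equation n·P = 1634/3.
Requiring n·F = 1634/3: (-1273)a + (-67108/3) = 1634/3.
So a = -18.

-18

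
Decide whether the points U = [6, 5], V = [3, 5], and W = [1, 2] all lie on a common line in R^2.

UV = (-3, 0), UW = (-5, -3).
det[UV; UW] = (-3)(-3) − (0)(-5) = 9.
The determinant is nonzero, so they are not collinear.

No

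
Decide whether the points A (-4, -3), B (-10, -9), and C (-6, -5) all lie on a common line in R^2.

Yes

AB = (-6, -6), AC = (-2, -2).
Twice the signed area of △ABC is (-6)(-2) − (-6)(-2) = 0.
The triangle is degenerate (zero area), so the points are collinear.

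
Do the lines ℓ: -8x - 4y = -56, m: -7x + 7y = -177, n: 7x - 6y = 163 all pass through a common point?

No

Intersecting ℓ and m: solving the 2×2 system gives (x, y) = (275/21, -256/21).
Substitute into n: (7)(275/21) + (-6)(-256/21) = 3461/21.
But n requires 163 ≠ 3461/21, so the three lines have no common point.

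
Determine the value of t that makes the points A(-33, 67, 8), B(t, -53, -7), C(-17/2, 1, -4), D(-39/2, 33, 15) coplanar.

Coplanarity ⇔ det[AB; AC; AD] = 0.
Expanding, this is linear in t: (-870)t + (10440) = 0.
So t = 12.

12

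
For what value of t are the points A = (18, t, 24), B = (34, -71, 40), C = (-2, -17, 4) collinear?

-47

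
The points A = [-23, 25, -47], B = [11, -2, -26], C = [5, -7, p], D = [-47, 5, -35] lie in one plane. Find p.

-23

The points are coplanar iff AB · (AC × AD) = 0.
Expanding, this is linear in p: (1328)p + (30544) = 0.
So p = -23.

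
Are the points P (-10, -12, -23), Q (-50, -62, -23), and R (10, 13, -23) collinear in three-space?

Yes

PQ = (-40, -50, 0), PR = (20, 25, 0).
PQ × PR = (0, 0, 0).
The cross product vanishes, so the three points are collinear.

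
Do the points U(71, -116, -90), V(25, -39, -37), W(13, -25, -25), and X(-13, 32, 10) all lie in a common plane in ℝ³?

No

A normal to the plane through U, V, W is n = UV × UW = (182, -84, 280).
The plane has equation n·P = -2534. For X: n·X = -2254.
-2254 ≠ -2534, so X is off the plane.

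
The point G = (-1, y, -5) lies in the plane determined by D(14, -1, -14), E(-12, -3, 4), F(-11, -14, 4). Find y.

The plane through D, E, F has equation 198x + 18y + 288z = -1278.
Substituting G: (18)y + (-1638) = -1278, so y = 20.

20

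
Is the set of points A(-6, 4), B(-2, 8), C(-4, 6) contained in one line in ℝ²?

Yes

AB = (4, 4), AC = (2, 2).
Twice the signed area of △ABC is (4)(2) − (4)(2) = 0.
The triangle is degenerate (zero area), so the points are collinear.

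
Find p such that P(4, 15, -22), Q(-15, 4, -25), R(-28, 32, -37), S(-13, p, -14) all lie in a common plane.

-33

The points are coplanar iff PQ · (PR × PS) = 0.
Expanding, this is linear in p: (-189)p + (-6237) = 0.
So p = -33.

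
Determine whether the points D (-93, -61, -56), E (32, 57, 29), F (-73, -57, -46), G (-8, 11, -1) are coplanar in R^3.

No

With D as base: DE = (125, 118, 85), DF = (20, 4, 10), DG = (85, 72, 55).
DF × DG = (-500, -250, 1100).
DE · (DF × DG) = 1500.
Since 1500 ≠ 0, the four points are not coplanar.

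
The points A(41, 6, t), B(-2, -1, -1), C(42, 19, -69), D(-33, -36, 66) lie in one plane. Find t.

-56

The points are coplanar iff AB · (AC × AD) = 0.
Expanding, this is linear in t: (920)t + (51520) = 0.
So t = -56.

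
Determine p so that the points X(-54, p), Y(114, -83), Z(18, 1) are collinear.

Collinearity: (X − Y) must be parallel to (Z − Y) = (-96, 84).
Cross-multiplying the components: (p − (-83))·(-96) = (-168)·(84).
Solving gives p = 64.

64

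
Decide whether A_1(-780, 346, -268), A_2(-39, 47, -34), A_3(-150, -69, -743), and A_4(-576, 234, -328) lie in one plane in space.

A normal to the plane through A_1, A_2, A_3 is n = A_1A_2 × A_1A_3 = (239135, 499395, -119145).
The plane has equation n·P = 18196230. For A_4: n·A_4 = 18196230.
Equal, so A_4 lies in the plane and all four are coplanar.

Yes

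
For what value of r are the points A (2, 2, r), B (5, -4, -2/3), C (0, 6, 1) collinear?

Direction BC = (-5, 10, 5/3). From the x-coordinate of A, the parameter along the line is τ = (2 − 5)/(-5) = 3/5.
Then r = (-2/3) + 3/5·(5/3) = 1/3.

1/3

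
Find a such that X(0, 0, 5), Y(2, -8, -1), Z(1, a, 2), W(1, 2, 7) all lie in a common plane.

Normal to plane XYW: n = (-4, -10, 12); plane equation n·P = 60.
Requiring n·Z = 60: (-10)a + (20) = 60.
So a = -4.

-4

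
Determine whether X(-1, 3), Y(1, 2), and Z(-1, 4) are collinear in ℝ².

XY = (2, -1), XZ = (0, 1).
det[XY; XZ] = (2)(1) − (-1)(0) = 2.
The determinant is nonzero, so they are not collinear.

No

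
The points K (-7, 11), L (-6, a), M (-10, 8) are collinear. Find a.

12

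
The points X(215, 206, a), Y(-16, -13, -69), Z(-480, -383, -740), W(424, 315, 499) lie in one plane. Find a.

Coplanarity ⇔ det[XY; XZ; XW] = 0.
Expanding, this is linear in a: (-10608)a + (3914352) = 0.
So a = 369.

369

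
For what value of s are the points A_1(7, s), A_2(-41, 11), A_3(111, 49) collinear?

23

Collinearity: (A_1 − A_2) must be parallel to (A_3 − A_2) = (152, 38).
Cross-multiplying the components: (s − 11)·(152) = (48)·(38).
Solving gives s = 23.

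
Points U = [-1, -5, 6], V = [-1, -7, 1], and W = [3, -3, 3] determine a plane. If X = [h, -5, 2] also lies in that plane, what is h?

A normal to the plane is n = UV × UW = (16, -20, 8).
X lies in the plane iff n · UX = 0.
This gives (16)h + (-16) = 0, so h = 1.

1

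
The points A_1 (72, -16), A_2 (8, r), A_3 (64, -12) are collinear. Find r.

16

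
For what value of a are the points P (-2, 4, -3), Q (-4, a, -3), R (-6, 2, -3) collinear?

Collinearity requires PQ × PR = 0; each component is linear in a.
The z-component gives (4)a + (-12) = 0, so a = 3.
The remaining components then also vanish.

3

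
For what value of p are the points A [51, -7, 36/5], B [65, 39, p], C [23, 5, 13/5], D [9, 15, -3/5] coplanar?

-11/5

Coplanarity ⇔ det[AB; AC; AD] = 0.
Expanding, this is linear in p: (-112)p + (-1232/5) = 0.
So p = -11/5.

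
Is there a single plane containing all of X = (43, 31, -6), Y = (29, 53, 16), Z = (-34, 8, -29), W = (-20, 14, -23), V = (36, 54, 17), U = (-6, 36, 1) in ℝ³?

No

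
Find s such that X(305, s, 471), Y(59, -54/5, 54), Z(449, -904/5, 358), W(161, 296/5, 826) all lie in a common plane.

The points are coplanar iff XY · (XZ × XW) = 0.
Expanding, this is linear in s: (270072)s + (109109088/5) = 0.
So s = -404/5.

-404/5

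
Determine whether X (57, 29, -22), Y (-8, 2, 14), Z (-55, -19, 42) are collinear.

No

XY = (-65, -27, 36), XZ = (-112, -48, 64).
Comparing components 3 and 1: (36)(-112) − (-65)(64) = 128 ≠ 0, so XY and XZ are not parallel and the points are not collinear.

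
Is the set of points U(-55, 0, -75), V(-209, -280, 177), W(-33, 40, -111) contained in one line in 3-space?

UV = (-154, -280, 252), UW = (22, 40, -36).
UV × UW = (0, 0, 0).
The cross product vanishes, so the three points are collinear.

Yes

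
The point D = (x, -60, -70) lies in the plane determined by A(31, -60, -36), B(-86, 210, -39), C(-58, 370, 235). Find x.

A normal to the plane is n = AB × AC = (74460, 31974, -26280).
D lies in the plane iff n · AD = 0.
This gives (74460)x + (-1414740) = 0, so x = 19.

19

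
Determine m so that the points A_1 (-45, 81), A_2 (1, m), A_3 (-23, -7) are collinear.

The three points are collinear iff det[A_1A_2; A_1A_3] = 0.
This determinant is linear in m: (-22)m + (-2266) = 0, so m = -103.

-103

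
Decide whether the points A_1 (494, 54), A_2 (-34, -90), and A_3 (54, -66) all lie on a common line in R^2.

Yes

A_1A_2 = (-528, -144), A_1A_3 = (-440, -120).
Checking proportionality: A_1A_3 = 5/6·A_1A_2, so the vectors are parallel and the points are collinear.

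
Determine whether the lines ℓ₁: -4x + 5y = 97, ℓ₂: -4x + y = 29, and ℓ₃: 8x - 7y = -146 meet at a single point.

No

Intersecting ℓ₁ and ℓ₂: solving the 2×2 system gives (x, y) = (-3, 17).
Substitute into ℓ₃: (8)(-3) + (-7)(17) = -143.
But ℓ₃ requires -146 ≠ -143, so the three lines have no common point.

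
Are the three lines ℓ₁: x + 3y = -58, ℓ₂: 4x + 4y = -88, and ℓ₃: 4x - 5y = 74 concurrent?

Yes

Lines aᵢx + bᵢy = cᵢ with pairwise distinct directions are concurrent exactly when det[aᵢ bᵢ cᵢ] = 0.
Here the determinant is 0.
It vanishes, so the lines are concurrent at (-4, -18).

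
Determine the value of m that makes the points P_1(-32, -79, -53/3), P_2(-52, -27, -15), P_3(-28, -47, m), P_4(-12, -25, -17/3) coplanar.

-37/3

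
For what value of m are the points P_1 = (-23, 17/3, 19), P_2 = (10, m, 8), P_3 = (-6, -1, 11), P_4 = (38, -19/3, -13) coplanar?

-71/3

The points are coplanar iff P_1P_2 · (P_1P_3 × P_1P_4) = 0.
Expanding, this is linear in m: (56)m + (3976/3) = 0.
So m = -71/3.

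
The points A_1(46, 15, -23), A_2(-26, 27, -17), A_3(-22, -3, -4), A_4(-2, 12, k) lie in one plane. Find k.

Coplanarity ⇔ det[A_1A_2; A_1A_3; A_1A_4] = 0.
Expanding, this is linear in k: (2112)k + (29568) = 0.
So k = -14.

-14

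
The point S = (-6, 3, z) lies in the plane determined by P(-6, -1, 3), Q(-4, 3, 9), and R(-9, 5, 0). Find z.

5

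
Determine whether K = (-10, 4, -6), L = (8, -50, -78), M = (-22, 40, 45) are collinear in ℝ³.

No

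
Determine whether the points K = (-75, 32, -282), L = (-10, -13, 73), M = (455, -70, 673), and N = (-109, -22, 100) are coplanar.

Yes

With K as base: KL = (65, -45, 355), KM = (530, -102, 955), KN = (-34, -54, 382).
KM × KN = (12606, -234930, -32088).
KL · (KM × KN) = 0.
The scalar triple product vanishes, so the four points are coplanar.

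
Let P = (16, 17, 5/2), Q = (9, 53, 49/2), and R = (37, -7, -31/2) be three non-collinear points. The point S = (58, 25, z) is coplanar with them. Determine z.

Coplanarity requires PQ · (PR × PS) = 0.
PQ = (-7, 36, 22), PR = (21, -24, -18); the triple product is linear in z with coefficient -588 and constant term -882.
Setting it to zero: z = -3/2.

-3/2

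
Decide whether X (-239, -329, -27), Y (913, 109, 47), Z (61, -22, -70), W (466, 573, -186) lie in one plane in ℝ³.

The four points are coplanar iff the 3×3 determinant with rows XY, XZ, XW is zero.
Rows: (1152, 438, 74), (300, 307, -43), (705, 902, -159).
Expanding along the first row: (1152)(-10027) − (438)(-17385) + (74)(54165) = 71736.
Nonzero ⇒ not coplanar.

No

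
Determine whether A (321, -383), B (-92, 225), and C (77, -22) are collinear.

No

AB = (-413, 608), AC = (-244, 361).
If collinear, AC would be a scalar multiple of AB. But (-413)·(361) ≠ (608)·(-244) (difference -741), so they are not parallel; the points are not collinear.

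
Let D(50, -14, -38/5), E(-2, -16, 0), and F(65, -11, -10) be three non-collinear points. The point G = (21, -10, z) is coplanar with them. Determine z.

The plane through D, E, F has equation −18x − (54/5)y − 126z = 1044/5.
Substituting G: (-126)z + (-270) = 1044/5, so z = -19/5.

-19/5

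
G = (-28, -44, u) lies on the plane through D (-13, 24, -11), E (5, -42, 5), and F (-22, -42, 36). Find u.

44

The plane through D, E, F has equation −2046x − 990y − 1782z = 22440.
Substituting G: (-1782)u + (100848) = 22440, so u = 44.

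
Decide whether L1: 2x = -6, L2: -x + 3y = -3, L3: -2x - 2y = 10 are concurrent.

Yes

The three lines meet at one point iff the augmented coefficient matrix [aᵢ bᵢ cᵢ] has rank < 3, i.e. its determinant vanishes.
Here the determinant is 0.
It vanishes, so the lines are concurrent at (-3, -2).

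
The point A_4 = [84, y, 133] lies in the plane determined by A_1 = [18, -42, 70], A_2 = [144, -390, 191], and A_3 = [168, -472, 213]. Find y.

A normal to the plane is n = A_1A_2 × A_1A_3 = (2266, 132, -1980).
A_4 lies in the plane iff n · A_1A_4 = 0.
This gives (132)y + (30360) = 0, so y = -230.

-230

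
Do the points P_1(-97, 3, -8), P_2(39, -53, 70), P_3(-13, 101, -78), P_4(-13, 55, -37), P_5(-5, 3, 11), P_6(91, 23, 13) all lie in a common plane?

Yes

The plane through P_1, P_2, P_3 has normal n = P_1P_2 × P_1P_3 = (-3724, 16072, 18032) and equation n·P = 265188.
Checking the remaining points: n·P_4 = 265188, n·P_5 = 265188, n·P_6 = 265188.
All equal 265188, so all 6 points lie in one plane.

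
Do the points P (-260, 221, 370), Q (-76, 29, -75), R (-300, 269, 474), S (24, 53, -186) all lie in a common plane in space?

No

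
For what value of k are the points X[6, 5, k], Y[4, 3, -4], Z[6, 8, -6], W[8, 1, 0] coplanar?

-4

Coplanarity ⇔ det[XY; XZ; XW] = 0.
Expanding, this is linear in k: (24)k + (96) = 0.
So k = -4.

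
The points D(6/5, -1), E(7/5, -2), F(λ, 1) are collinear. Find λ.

Collinearity: (F − D) must be parallel to (E − D) = (1/5, -1).
Cross-multiplying the components: (λ − 6/5)·(-1) = (2)·(1/5).
Solving gives λ = 4/5.

4/5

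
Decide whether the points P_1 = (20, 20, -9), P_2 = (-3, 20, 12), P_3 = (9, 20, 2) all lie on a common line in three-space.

No

P_1P_2 = (-23, 0, 21), P_1P_3 = (-11, 0, 11).
P_1P_2 × P_1P_3 = (0, 22, 0).
The cross product is nonzero, so the points do not lie on one line.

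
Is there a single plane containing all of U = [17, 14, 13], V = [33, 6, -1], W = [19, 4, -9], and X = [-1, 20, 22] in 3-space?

A normal to the plane through U, V, W is n = UV × UW = (36, 324, -144).
The plane has equation n·P = 3276. For X: n·X = 3276.
Equal, so X lies in the plane and all four are coplanar.

Yes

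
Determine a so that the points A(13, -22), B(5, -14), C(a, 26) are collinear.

-35

Collinearity: (C − A) must be parallel to (B − A) = (-8, 8).
Cross-multiplying the components: (a − 13)·(8) = (48)·(-8).
Solving gives a = -35.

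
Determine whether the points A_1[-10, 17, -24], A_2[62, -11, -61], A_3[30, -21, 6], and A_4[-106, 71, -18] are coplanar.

No

A normal to the plane through A_1, A_2, A_3 is n = A_1A_2 × A_1A_3 = (-2246, -3640, -1616).
The plane has equation n·P = -636. For A_4: n·A_4 = 8724.
8724 ≠ -636, so A_4 is off the plane.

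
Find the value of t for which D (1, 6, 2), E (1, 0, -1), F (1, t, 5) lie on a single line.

Collinearity requires DE × DF = 0; each component is linear in t.
The x-component gives (3)t + (-36) = 0, so t = 12.
The remaining components then also vanish.

12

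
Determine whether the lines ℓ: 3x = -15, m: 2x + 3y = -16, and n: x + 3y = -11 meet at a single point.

Yes

The three lines meet at one point iff the augmented coefficient matrix [aᵢ bᵢ cᵢ] has rank < 3, i.e. its determinant vanishes.
Here the determinant is 0.
It vanishes, so the lines are concurrent at (-5, -2).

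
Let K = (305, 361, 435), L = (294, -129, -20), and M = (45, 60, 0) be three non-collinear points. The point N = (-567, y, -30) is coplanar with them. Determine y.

The plane through K, L, M has equation 76195x + 113515y − 124089z = 10239675.
Substituting N: (113515)y + (-39479895) = 10239675, so y = 438.

438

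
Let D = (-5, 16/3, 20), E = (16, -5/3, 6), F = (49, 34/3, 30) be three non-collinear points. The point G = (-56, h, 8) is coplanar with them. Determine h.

-5/3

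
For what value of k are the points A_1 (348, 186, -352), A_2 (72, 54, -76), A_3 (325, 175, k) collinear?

Collinearity requires A_1A_2 × A_1A_3 = 0; each component is linear in k.
The x-component gives (-132)k + (-43428) = 0, so k = -329.
The remaining components then also vanish.

-329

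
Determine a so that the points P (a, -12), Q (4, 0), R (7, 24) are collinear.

5/2

Collinearity: (P − Q) must be parallel to (R − Q) = (3, 24).
Cross-multiplying the components: (a − 4)·(24) = (-12)·(3).
Solving gives a = 5/2.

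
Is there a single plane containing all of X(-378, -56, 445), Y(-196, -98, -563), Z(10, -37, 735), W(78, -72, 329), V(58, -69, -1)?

The plane through X, Y, Z has normal n = XY × XZ = (6972, -443884, 19754) and equation n·P = 31012618.
Checking the remaining points: n·W = 39002530, n·V = 31012618.
Since n·W = 39002530 ≠ 31012618, W is off the plane and the points are not all coplanar.

No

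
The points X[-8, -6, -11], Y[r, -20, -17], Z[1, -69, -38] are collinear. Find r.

Collinearity requires XY × XZ = 0; each component is linear in r.
The y-component gives (27)r + (162) = 0, so r = -6.
The remaining components then also vanish.

-6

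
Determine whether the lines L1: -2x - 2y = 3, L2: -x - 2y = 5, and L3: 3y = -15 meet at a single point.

No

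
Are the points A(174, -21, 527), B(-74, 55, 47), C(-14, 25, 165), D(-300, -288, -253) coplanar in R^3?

A normal to the plane through A, B, C is n = AB × AC = (-5432, 464, 2880).
The plane has equation n·P = 562848. For D: n·D = 767328.
767328 ≠ 562848, so D is off the plane.

No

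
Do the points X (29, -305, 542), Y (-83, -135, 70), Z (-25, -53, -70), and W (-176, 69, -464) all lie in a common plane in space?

A normal to the plane through X, Y, Z is n = XY × XZ = (14904, -43056, -19044).
The plane has equation n·P = 3242448. For W: n·W = 3242448.
Equal, so W lies in the plane and all four are coplanar.

Yes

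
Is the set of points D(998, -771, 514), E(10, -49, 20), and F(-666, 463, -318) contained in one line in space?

No

DE = (-988, 722, -494), DF = (-1664, 1234, -832).
DE × DF = (8892, 0, -17784).
The cross product is nonzero, so the points do not lie on one line.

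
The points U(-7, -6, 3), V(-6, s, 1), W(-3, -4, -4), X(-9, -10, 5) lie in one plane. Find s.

-6

Normal to plane UWX: n = (-24, 6, -12); plane equation n·P = 96.
Requiring n·V = 96: (6)s + (132) = 96.
So s = -6.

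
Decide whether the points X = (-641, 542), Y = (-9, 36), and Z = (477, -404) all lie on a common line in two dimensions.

No

XY = (632, -506), XZ = (1118, -946).
det[XY; XZ] = (632)(-946) − (-506)(1118) = -32164.
The determinant is nonzero, so they are not collinear.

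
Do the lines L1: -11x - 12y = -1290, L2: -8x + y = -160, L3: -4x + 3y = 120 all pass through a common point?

Yes

Intersecting L1 and L2: solving the 2×2 system gives (x, y) = (30, 80).
Substitute into L3: (-4)(30) + (3)(80) = 120.
This equals 120, so (30, 80) lies on all three lines and they are concurrent.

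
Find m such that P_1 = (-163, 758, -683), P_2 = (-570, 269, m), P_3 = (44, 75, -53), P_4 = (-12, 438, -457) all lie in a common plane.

Normal to plane P_1P_3P_4: n = (47242, 48348, 36893); plane equation n·P = 3749419.
Requiring n·P_2 = 3749419: (36893)m + (-13922328) = 3749419.
So m = 479.

479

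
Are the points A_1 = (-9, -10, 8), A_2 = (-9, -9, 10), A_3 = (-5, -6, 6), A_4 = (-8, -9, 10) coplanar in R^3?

No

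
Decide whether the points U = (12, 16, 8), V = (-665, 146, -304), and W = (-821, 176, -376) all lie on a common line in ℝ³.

UV = (-677, 130, -312), UW = (-833, 160, -384).
UV × UW = (0, -72, -30).
The cross product is nonzero, so the points do not lie on one line.

No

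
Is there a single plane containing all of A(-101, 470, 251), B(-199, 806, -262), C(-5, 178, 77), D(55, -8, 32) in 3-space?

Yes

The four points are coplanar iff the 3×3 determinant with rows AB, AC, AD is zero.
Rows: (-98, 336, -513), (96, -292, -174), (156, -478, -219).
Expanding along the first row: (-98)(-19224) − (336)(6120) + (-513)(-336) = 0.
Zero determinant ⇒ coplanar.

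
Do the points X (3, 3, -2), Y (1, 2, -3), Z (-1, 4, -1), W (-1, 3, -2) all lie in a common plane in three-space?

With X as base: XY = (-2, -1, -1), XZ = (-4, 1, 1), XW = (-4, 0, 0).
XZ × XW = (0, -4, 4).
XY · (XZ × XW) = 0.
The scalar triple product vanishes, so the four points are coplanar.

Yes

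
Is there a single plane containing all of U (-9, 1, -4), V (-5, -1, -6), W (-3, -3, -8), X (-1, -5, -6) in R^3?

With U as base: UV = (4, -2, -2), UW = (6, -4, -4), UX = (8, -6, -2).
UW × UX = (-16, -20, -4).
UV · (UW × UX) = -16.
Since -16 ≠ 0, the four points are not coplanar.

No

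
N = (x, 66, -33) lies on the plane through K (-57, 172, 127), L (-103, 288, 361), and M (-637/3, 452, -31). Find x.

-35/3

A normal to the plane is n = KL × KM = (-83848, -43616, 15416/3).
N lies in the plane iff n · KN = 0.
This gives (-83848)x + (-2934680/3) = 0, so x = -35/3.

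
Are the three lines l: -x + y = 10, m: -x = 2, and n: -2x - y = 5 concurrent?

Lines aᵢx + bᵢy = cᵢ with pairwise distinct directions are concurrent exactly when det[aᵢ bᵢ cᵢ] = 0.
Here the determinant is 9.
Nonzero, so no common point exists.

No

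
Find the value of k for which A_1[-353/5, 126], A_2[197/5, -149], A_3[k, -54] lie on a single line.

7/5

Collinearity: (A_3 − A_1) must be parallel to (A_2 − A_1) = (110, -275).
Cross-multiplying the components: (k − (-353/5))·(-275) = (-180)·(110).
Solving gives k = 7/5.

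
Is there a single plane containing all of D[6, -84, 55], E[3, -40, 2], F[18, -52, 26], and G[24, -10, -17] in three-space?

A normal to the plane through D, E, F is n = DE × DF = (420, -723, -624).
The plane has equation n·P = 28932. For G: n·G = 27918.
27918 ≠ 28932, so G is off the plane.

No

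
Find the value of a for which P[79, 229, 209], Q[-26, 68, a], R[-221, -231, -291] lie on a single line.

34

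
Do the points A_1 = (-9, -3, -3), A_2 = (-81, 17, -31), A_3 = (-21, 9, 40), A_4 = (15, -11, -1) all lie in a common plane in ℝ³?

Yes

A normal to the plane through A_1, A_2, A_3 is n = A_1A_2 × A_1A_3 = (1196, 3432, -624).
The plane has equation n·P = -19188. For A_4: n·A_4 = -19188.
Equal, so A_4 lies in the plane and all four are coplanar.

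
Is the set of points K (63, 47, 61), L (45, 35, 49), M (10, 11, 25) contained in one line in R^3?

No

KL = (-18, -12, -12), KM = (-53, -36, -36).
KL × KM = (0, -12, 12).
The cross product is nonzero, so the points do not lie on one line.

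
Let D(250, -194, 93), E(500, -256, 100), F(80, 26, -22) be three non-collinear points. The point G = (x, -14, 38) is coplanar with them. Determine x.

-200

The plane through D, E, F has equation 5590x + 27560y + 44460z = 185640.
Substituting G: (5590)x + (1303640) = 185640, so x = -200.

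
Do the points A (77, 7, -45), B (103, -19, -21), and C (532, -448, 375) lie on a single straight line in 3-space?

Yes

AB = (26, -26, 24), AC = (455, -455, 420).
AB × AC = (0, 0, 0).
The cross product vanishes, so the three points are collinear.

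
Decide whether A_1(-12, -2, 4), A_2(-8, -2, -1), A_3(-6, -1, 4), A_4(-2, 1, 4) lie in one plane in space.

No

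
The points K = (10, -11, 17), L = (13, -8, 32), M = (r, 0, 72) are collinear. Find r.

21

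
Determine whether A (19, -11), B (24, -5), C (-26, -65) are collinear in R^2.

Yes

AB = (5, 6), AC = (-45, -54).
Checking proportionality: AC = -9·AB, so the vectors are parallel and the points are collinear.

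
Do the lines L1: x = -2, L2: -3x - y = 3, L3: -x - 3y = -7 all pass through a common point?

The three lines meet at one point iff the augmented coefficient matrix [aᵢ bᵢ cᵢ] has rank < 3, i.e. its determinant vanishes.
Here the determinant is 0.
It vanishes, so the lines are concurrent at (-2, 3).

Yes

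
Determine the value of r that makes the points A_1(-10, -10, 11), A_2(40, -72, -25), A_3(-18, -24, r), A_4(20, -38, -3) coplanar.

Normal to plane A_1A_2A_4: n = (-140, -380, 460); plane equation n·P = 10260.
Requiring n·A_3 = 10260: (460)r + (11640) = 10260.
So r = -3.

-3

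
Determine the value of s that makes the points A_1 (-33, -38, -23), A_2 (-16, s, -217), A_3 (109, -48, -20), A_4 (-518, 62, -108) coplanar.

132

Normal to plane A_1A_3A_4: n = (550, 10615, 9350); plane equation n·P = -636570.
Requiring n·A_2 = -636570: (10615)s + (-2037750) = -636570.
So s = 132.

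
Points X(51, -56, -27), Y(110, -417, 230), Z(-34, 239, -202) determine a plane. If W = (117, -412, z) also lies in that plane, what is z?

219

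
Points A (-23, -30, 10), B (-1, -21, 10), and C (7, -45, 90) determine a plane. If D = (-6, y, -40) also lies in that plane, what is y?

-6

Coplanarity requires AB · (AC × AD) = 0.
AB = (22, 9, 0), AC = (30, -15, 80); the triple product is linear in y with coefficient -1760 and constant term -10560.
Setting it to zero: y = -6.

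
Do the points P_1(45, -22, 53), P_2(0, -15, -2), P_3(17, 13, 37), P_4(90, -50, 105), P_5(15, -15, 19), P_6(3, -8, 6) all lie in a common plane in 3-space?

No

The plane through P_1, P_2, P_3 has normal n = P_1P_2 × P_1P_3 = (1813, 820, -1379) and equation n·P = -9542.
Checking the remaining points: n·P_4 = -22625, n·P_5 = -11306, n·P_6 = -9395.
Since n·P_4 = -22625 ≠ -9542, P_4 is off the plane and the points are not all coplanar.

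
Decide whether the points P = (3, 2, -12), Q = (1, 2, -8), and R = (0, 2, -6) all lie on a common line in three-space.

Yes

PQ = (-2, 0, 4), PR = (-3, 0, 6).
PQ × PR = (0, 0, 0).
The cross product vanishes, so the three points are collinear.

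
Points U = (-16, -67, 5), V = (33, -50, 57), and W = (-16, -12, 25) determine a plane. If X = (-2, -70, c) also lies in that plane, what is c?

A normal to the plane is n = UV × UW = (-2520, -980, 2695).
X lies in the plane iff n · UX = 0.
This gives (2695)c + (-45815) = 0, so c = 17.

17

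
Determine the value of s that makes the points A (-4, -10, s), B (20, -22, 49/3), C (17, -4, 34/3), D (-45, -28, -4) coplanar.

The points are coplanar iff AB · (AC × AD) = 0.
Expanding, this is linear in s: (-1188)s + (6732) = 0.
So s = 17/3.

17/3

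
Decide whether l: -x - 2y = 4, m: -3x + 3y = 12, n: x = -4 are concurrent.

The three lines meet at one point iff the augmented coefficient matrix [aᵢ bᵢ cᵢ] has rank < 3, i.e. its determinant vanishes.
Here the determinant is 0.
It vanishes, so the lines are concurrent at (-4, 0).

Yes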